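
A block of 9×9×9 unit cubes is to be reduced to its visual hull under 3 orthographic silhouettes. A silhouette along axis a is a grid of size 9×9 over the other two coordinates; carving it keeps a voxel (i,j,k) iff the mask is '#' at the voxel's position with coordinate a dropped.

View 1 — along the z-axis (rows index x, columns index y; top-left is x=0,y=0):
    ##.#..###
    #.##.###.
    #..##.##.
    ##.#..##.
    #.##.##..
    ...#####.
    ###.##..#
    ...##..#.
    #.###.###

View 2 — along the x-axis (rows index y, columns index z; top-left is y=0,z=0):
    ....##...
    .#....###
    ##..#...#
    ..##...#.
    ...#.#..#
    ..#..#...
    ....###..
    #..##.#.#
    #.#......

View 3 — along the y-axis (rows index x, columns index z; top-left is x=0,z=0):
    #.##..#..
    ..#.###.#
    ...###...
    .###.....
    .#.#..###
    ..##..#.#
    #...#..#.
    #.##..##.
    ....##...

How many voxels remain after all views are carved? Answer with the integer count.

68 voxels

before carving: 729 voxels (9×9×9)
  1. axis=2 (XY plane), |mask|=48  ⇒  voxels=432
  2. axis=0 (YZ plane), |mask|=28  ⇒  voxels=151
  3. axis=1 (XZ plane), |mask|=34  ⇒  voxels=68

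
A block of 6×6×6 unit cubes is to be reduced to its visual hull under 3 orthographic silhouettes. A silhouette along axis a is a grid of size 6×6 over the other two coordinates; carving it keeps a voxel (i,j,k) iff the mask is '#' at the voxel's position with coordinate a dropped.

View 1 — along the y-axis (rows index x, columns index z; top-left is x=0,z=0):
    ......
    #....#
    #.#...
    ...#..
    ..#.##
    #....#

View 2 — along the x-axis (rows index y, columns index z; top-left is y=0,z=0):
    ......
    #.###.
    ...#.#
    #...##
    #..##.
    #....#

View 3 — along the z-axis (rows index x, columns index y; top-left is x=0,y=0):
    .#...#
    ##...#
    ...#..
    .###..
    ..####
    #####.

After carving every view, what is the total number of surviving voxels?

start: 6×6×6 = 216 voxels
after view 1 [y-axis, 10 of 36 cells solid] → remaining = 60
after view 2 [x-axis, 14 of 36 cells solid] → remaining = 29
after view 3 [z-axis, 18 of 36 cells solid] → remaining = 16

remaining voxels: 16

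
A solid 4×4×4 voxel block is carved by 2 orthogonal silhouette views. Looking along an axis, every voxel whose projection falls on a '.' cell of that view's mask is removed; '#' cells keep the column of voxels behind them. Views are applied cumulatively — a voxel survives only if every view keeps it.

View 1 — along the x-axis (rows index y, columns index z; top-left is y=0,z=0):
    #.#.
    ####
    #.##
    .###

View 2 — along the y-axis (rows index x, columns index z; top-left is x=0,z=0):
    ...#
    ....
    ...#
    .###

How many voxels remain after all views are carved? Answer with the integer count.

before carving: 64 voxels (4×4×4)
after view 1 [x-axis, 12 of 16 cells solid] → remaining = 48
after view 2 [y-axis, 5 of 16 cells solid] → remaining = 15

15 voxels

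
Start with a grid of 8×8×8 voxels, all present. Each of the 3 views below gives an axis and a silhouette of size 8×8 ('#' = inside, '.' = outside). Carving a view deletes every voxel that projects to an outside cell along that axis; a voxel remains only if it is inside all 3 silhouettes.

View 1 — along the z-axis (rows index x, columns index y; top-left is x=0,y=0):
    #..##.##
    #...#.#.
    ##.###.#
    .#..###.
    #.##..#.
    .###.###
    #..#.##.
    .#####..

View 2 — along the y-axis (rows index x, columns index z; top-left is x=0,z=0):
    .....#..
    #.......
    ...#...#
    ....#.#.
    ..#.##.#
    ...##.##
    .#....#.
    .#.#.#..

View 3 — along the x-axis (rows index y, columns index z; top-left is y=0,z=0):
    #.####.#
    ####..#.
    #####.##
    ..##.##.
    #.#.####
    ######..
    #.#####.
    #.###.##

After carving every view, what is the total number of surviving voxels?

63 voxels

initial block: 8^3 = 512
[1] z-view keeps 37 columns → grid now 296
[2] y-view keeps 19 columns → grid now 91
[3] x-view keeps 46 columns → grid now 63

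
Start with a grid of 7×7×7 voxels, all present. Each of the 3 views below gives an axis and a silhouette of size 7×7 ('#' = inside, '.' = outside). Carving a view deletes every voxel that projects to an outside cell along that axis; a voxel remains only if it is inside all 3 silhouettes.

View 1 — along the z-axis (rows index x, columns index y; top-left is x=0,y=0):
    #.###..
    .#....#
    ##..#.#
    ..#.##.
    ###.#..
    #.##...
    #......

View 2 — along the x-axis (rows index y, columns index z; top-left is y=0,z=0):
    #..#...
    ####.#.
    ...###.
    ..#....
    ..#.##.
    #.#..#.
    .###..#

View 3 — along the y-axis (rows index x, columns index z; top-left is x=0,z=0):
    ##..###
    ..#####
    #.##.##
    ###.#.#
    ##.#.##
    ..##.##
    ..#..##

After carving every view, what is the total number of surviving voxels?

start: 7×7×7 = 343 voxels
carve view 1 (along z, XY-mask fill 21/49): 147 voxels remain
carve view 2 (along x, YZ-mask fill 21/49): 62 voxels remain
carve view 3 (along y, XZ-mask fill 32/49): 40 voxels remain

voxel count = 40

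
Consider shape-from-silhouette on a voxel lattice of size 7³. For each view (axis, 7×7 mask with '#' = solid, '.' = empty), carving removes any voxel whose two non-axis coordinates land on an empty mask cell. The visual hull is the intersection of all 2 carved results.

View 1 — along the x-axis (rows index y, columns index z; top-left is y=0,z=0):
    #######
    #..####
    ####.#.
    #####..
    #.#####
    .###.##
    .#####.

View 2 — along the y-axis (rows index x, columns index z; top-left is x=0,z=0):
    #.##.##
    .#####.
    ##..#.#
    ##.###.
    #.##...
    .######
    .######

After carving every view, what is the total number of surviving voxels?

remaining voxels: 188

start: 7×7×7 = 343 voxels
[1] x-view keeps 38 columns → grid now 266
[2] y-view keeps 34 columns → grid now 188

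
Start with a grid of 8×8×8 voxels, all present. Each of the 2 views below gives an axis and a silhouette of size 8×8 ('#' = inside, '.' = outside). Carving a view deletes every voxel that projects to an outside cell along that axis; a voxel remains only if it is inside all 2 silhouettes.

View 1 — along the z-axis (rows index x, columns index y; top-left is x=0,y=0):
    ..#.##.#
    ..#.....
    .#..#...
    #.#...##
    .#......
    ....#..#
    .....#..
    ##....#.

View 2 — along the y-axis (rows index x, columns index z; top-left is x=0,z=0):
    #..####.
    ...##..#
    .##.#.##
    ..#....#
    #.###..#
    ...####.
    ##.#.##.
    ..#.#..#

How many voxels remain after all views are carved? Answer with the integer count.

voxel count = 68

initial block: 8^3 = 512
[1] z-view keeps 18 columns → grid now 144
[2] y-view keeps 32 columns → grid now 68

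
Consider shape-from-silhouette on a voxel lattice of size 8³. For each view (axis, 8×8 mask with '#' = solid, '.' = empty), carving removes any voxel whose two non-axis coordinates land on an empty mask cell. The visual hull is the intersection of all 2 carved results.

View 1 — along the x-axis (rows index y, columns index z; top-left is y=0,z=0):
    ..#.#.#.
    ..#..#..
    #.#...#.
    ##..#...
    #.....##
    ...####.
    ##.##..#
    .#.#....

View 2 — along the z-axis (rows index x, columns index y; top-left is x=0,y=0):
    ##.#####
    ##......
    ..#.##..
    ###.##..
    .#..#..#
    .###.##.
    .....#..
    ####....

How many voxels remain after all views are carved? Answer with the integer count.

voxel count = 91

before carving: 512 voxels (8×8×8)
[1] x-view keeps 25 columns → grid now 200
[2] z-view keeps 30 columns → grid now 91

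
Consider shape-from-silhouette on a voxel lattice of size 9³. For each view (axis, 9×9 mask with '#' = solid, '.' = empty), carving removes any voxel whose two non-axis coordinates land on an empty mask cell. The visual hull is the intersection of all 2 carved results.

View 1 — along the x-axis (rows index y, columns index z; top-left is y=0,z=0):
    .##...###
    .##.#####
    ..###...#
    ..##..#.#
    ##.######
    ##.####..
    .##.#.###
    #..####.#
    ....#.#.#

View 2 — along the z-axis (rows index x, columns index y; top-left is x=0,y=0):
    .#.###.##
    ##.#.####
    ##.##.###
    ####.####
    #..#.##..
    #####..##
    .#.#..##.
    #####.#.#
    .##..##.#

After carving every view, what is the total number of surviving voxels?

|visual hull| = 295

full grid |V| = 729
after view 1 [x-axis, 49 of 81 cells solid] → remaining = 441
after view 2 [z-axis, 55 of 81 cells solid] → remaining = 295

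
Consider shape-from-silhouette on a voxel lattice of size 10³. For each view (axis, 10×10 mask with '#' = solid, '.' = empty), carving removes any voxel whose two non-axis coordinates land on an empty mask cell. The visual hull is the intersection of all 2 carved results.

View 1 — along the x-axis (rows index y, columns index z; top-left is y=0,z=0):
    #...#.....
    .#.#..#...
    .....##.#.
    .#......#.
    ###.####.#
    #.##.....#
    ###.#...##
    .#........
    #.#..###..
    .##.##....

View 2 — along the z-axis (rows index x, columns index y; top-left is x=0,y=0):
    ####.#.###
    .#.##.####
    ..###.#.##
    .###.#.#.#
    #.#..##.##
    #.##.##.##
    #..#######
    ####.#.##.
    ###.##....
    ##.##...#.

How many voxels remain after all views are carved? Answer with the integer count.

full grid |V| = 1000
V1 x: intersect with YZ mask (38 set) -- 380 left
V2 z: intersect with XY mask (65 set) -- 240 left

|visual hull| = 240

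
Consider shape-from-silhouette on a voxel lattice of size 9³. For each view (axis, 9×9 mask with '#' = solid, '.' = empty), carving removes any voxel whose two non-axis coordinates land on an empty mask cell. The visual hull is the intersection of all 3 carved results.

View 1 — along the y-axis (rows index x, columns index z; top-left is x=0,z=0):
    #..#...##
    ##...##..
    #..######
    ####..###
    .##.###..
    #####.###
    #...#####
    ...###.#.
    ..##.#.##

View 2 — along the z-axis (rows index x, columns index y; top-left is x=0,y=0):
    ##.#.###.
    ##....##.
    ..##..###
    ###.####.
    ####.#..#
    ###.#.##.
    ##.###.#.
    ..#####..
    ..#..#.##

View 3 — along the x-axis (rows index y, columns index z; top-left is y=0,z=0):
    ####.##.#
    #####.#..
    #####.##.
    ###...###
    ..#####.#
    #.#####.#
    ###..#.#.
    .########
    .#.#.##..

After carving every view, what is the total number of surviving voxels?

before carving: 729 voxels (9×9×9)
  1. axis=1 (XZ plane), |mask|=50  ⇒  voxels=450
  2. axis=2 (XY plane), |mask|=49  ⇒  voxels=278
  3. axis=0 (YZ plane), |mask|=56  ⇒  voxels=194

|visual hull| = 194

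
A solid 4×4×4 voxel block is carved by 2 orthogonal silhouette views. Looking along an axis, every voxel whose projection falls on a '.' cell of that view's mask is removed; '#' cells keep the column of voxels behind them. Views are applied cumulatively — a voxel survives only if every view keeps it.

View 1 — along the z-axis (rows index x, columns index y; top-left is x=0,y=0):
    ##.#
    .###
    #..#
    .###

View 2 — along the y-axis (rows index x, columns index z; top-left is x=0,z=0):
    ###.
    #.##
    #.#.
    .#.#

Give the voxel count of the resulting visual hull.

voxel count = 28

before carving: 64 voxels (4×4×4)
V1 z: intersect with XY mask (11 set) -- 44 left
V2 y: intersect with XZ mask (10 set) -- 28 left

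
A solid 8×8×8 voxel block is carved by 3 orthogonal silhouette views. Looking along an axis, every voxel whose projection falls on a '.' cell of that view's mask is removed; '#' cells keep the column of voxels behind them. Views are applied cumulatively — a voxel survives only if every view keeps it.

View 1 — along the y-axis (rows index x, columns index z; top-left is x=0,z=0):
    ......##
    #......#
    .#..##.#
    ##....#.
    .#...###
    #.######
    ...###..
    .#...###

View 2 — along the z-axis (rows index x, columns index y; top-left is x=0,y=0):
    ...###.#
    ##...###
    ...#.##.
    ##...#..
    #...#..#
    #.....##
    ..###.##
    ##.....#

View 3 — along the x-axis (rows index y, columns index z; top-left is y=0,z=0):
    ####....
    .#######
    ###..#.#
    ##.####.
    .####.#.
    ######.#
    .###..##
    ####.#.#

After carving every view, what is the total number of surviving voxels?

start: 8×8×8 = 512 voxels
step 1: project along y, AND mask (29/64) → |grid| = 232
step 2: project along z, AND mask (29/64) → |grid| = 99
step 3: project along x, AND mask (45/64) → |grid| = 61

61 voxels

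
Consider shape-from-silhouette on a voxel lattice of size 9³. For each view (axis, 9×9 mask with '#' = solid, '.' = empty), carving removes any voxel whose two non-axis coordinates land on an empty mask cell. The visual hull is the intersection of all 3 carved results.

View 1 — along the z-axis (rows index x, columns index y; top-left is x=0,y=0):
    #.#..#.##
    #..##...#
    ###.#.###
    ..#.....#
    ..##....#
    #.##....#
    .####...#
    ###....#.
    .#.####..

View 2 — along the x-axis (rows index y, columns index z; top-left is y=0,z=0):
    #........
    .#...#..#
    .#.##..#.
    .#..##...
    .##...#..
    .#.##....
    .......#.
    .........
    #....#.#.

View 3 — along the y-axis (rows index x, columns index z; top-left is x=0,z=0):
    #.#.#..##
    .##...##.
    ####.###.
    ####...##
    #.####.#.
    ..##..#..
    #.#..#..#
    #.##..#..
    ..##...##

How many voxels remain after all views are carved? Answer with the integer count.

voxel count = 50

before carving: 729 voxels (9×9×9)
after view 1 [z-axis, 39 of 81 cells solid] → remaining = 351
after view 2 [x-axis, 21 of 81 cells solid] → remaining = 101
after view 3 [y-axis, 43 of 81 cells solid] → remaining = 50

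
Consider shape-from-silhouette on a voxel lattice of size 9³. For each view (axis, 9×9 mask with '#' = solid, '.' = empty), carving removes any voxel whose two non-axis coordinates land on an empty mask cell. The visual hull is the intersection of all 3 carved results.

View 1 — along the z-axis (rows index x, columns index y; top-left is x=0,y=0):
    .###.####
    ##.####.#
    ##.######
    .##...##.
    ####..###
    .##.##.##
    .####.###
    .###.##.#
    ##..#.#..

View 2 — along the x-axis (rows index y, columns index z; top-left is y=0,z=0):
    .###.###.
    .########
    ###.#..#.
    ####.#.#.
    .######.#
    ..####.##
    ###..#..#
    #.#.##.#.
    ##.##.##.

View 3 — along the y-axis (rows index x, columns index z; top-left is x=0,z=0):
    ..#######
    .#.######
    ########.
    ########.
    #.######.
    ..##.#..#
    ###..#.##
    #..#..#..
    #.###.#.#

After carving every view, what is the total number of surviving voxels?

237 voxels

full grid |V| = 729
  1. axis=2 (XY plane), |mask|=56  ⇒  voxels=504
  2. axis=0 (YZ plane), |mask|=54  ⇒  voxels=339
  3. axis=1 (XZ plane), |mask|=56  ⇒  voxels=237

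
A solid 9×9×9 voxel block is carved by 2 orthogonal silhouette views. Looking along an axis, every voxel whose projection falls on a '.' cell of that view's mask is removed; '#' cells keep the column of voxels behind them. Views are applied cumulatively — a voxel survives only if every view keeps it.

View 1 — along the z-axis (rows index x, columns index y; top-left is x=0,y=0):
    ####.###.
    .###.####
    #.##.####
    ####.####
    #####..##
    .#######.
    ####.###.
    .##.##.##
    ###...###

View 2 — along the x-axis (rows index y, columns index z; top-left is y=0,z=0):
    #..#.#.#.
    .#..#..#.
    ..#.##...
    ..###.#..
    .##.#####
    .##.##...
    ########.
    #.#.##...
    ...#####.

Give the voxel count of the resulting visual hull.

remaining voxels: 274

before carving: 729 voxels (9×9×9)
  1. axis=2 (XY plane), |mask|=62  ⇒  voxels=558
  2. axis=0 (YZ plane), |mask|=42  ⇒  voxels=274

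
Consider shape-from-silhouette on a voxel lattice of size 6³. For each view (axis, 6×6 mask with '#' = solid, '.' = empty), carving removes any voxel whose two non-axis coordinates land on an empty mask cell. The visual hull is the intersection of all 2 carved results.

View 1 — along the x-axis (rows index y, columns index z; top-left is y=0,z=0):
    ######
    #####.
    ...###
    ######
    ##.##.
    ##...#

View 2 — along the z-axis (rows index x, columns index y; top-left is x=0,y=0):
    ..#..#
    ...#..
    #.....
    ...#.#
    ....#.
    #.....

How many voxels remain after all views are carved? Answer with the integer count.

initial block: 6^3 = 216
  1. axis=0 (YZ plane), |mask|=27  ⇒  voxels=162
  2. axis=2 (XY plane), |mask|=8  ⇒  voxels=37

remaining voxels: 37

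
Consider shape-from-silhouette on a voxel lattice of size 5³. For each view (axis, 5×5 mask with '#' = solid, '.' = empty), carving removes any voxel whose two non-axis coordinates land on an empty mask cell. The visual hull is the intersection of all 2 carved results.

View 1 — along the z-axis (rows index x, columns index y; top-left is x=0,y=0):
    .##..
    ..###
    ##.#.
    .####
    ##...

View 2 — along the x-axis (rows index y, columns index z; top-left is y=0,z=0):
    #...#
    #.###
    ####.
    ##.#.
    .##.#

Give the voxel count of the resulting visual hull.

47 voxels

initial block: 5^3 = 125
[1] z-view keeps 14 columns → grid now 70
[2] x-view keeps 16 columns → grid now 47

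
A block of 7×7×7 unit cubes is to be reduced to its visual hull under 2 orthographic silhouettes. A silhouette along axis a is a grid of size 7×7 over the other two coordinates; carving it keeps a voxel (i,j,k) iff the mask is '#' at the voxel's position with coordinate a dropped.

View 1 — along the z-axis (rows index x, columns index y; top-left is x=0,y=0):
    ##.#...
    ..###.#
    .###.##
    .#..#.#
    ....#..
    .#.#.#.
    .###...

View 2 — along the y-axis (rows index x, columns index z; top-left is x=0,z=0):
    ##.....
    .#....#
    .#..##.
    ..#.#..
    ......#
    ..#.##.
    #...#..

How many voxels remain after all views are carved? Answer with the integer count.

remaining voxels: 51

full grid |V| = 343
  1. axis=2 (XY plane), |mask|=22  ⇒  voxels=154
  2. axis=1 (XZ plane), |mask|=15  ⇒  voxels=51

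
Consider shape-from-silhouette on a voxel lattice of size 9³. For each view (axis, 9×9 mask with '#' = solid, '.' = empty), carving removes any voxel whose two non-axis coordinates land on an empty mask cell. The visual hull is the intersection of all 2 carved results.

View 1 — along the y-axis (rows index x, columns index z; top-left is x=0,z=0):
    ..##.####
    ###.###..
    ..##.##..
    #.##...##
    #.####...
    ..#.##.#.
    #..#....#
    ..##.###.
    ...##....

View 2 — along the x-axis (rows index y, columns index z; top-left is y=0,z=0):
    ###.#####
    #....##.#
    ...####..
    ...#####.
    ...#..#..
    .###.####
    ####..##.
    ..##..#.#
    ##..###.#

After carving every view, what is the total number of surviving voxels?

initial block: 9^3 = 729
  1. axis=1 (XZ plane), |mask|=40  ⇒  voxels=360
  2. axis=0 (YZ plane), |mask|=46  ⇒  voxels=209

|visual hull| = 209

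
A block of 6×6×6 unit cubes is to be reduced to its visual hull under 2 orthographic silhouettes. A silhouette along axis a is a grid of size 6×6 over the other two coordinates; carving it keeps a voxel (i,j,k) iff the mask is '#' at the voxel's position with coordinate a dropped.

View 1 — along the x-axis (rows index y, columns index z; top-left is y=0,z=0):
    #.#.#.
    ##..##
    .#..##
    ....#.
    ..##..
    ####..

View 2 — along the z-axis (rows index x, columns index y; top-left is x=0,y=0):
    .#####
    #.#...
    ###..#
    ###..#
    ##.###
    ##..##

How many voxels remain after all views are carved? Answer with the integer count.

full grid |V| = 216
after view 1 [x-axis, 17 of 36 cells solid] → remaining = 102
after view 2 [z-axis, 24 of 36 cells solid] → remaining = 75

|visual hull| = 75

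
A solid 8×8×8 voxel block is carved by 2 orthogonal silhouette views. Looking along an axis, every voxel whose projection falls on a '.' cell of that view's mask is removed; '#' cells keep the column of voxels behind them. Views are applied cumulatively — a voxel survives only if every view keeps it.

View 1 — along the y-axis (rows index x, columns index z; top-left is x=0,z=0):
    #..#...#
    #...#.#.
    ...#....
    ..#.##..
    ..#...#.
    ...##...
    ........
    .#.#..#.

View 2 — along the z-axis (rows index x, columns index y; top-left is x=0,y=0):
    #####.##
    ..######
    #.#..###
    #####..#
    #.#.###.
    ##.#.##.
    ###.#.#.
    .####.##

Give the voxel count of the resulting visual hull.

start: 8×8×8 = 512 voxels
after view 1 [y-axis, 17 of 64 cells solid] → remaining = 136
after view 2 [z-axis, 45 of 64 cells solid] → remaining = 100

voxel count = 100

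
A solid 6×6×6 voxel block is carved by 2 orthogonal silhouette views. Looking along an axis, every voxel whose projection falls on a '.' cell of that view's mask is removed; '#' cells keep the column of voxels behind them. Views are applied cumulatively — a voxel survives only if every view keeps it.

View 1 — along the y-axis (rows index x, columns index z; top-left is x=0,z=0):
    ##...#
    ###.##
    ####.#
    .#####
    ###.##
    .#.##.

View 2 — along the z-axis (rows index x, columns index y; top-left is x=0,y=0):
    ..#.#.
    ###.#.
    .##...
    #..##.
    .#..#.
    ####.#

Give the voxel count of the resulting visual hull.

initial block: 6^3 = 216
  1. axis=1 (XZ plane), |mask|=26  ⇒  voxels=156
  2. axis=2 (XY plane), |mask|=18  ⇒  voxels=76

76 voxels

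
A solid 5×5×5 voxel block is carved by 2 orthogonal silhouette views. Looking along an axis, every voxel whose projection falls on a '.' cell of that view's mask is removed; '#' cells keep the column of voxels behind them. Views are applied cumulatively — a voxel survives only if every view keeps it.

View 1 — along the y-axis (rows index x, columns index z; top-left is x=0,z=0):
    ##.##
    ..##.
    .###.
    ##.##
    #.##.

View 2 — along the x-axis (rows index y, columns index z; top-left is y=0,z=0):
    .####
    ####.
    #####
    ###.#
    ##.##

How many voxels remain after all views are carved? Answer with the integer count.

voxel count = 67

before carving: 125 voxels (5×5×5)
[1] y-view keeps 16 columns → grid now 80
[2] x-view keeps 21 columns → grid now 67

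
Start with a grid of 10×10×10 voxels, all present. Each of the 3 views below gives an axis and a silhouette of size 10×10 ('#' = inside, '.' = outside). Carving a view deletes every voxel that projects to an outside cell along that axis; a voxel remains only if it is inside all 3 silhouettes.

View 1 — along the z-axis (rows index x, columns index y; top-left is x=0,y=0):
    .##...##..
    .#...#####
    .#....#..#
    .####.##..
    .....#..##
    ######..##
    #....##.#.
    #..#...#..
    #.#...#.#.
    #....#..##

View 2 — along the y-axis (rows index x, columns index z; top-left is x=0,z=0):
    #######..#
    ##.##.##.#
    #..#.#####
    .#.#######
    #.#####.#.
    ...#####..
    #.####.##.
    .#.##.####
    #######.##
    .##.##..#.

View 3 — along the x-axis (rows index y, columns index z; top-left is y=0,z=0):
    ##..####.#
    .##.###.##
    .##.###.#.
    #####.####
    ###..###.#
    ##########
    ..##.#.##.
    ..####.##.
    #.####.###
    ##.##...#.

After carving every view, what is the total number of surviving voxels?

full grid |V| = 1000
  1. axis=2 (XY plane), |mask|=45  ⇒  voxels=450
  2. axis=1 (XZ plane), |mask|=70  ⇒  voxels=309
  3. axis=0 (YZ plane), |mask|=70  ⇒  voxels=208

208 voxels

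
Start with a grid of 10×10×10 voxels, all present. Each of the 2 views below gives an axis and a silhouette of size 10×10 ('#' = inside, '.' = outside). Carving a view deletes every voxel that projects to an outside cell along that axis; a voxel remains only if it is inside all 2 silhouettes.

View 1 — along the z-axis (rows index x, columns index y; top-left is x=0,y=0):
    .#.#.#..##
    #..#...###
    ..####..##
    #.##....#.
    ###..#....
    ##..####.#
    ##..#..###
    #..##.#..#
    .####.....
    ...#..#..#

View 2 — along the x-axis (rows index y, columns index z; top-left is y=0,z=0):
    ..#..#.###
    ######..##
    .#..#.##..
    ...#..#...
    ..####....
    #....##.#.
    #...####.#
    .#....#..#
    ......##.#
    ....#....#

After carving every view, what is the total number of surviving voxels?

remaining voxels: 192

full grid |V| = 1000
step 1: project along z, AND mask (49/100) → |grid| = 490
step 2: project along x, AND mask (41/100) → |grid| = 192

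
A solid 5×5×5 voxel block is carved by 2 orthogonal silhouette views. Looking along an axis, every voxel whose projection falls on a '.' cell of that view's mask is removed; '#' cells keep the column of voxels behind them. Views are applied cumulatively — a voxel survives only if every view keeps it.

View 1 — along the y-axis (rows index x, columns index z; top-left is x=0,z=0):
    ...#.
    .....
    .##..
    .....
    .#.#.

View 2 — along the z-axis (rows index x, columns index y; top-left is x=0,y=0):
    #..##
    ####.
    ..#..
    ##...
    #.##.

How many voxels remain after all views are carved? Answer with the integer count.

remaining voxels: 11

full grid |V| = 125
  1. axis=1 (XZ plane), |mask|=5  ⇒  voxels=25
  2. axis=2 (XY plane), |mask|=13  ⇒  voxels=11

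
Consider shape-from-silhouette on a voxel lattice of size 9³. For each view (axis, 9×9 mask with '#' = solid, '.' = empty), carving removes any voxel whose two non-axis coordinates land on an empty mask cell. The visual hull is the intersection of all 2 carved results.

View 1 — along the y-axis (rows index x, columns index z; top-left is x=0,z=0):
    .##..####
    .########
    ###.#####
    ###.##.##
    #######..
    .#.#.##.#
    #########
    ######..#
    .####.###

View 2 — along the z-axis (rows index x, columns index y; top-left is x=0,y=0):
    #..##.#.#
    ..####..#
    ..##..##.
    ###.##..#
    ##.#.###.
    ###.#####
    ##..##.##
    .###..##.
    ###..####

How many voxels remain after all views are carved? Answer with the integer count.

|visual hull| = 364

initial block: 9^3 = 729
step 1: project along y, AND mask (64/81) → |grid| = 576
step 2: project along z, AND mask (52/81) → |grid| = 364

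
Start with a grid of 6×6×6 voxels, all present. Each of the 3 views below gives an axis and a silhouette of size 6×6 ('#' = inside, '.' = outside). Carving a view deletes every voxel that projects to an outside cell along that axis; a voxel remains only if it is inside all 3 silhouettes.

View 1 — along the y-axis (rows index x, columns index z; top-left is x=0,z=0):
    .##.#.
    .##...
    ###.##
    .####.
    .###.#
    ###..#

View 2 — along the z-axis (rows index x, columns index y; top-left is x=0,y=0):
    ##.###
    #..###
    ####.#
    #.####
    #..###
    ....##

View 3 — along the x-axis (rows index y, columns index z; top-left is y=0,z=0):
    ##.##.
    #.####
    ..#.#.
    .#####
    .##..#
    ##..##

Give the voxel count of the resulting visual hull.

start: 6×6×6 = 216 voxels
after view 1 [y-axis, 22 of 36 cells solid] → remaining = 132
after view 2 [z-axis, 25 of 36 cells solid] → remaining = 92
after view 3 [x-axis, 23 of 36 cells solid] → remaining = 64

|visual hull| = 64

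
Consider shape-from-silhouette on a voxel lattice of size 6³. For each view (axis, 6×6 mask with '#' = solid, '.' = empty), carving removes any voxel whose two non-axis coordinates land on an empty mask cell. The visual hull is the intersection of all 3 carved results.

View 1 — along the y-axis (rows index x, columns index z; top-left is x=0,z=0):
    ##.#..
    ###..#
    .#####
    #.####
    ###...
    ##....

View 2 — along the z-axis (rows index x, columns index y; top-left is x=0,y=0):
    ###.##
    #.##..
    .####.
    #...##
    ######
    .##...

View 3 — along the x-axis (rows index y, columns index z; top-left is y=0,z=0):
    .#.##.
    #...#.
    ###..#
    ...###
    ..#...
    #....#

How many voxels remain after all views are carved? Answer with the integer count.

initial block: 6^3 = 216
[1] y-view keeps 22 columns → grid now 132
[2] z-view keeps 23 columns → grid now 84
[3] x-view keeps 15 columns → grid now 35

|visual hull| = 35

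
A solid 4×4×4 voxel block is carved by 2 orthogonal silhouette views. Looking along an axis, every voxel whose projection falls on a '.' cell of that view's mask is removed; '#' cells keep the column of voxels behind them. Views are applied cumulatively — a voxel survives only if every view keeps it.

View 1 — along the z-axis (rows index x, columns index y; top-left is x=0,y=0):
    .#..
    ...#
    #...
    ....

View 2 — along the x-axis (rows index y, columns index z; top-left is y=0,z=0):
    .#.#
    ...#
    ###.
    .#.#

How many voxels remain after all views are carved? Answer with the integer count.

start: 4×4×4 = 64 voxels
[1] z-view keeps 3 columns → grid now 12
[2] x-view keeps 8 columns → grid now 5

remaining voxels: 5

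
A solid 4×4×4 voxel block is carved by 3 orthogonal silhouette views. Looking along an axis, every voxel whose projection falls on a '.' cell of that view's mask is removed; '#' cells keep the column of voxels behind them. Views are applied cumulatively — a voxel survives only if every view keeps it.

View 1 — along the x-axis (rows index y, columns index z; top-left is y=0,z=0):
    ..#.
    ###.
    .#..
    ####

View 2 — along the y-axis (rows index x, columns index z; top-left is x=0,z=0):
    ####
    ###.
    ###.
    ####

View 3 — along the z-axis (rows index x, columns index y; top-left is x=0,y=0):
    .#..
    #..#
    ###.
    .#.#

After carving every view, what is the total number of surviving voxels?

full grid |V| = 64
carve view 1 (along x, YZ-mask fill 9/16): 36 voxels remain
carve view 2 (along y, XZ-mask fill 14/16): 34 voxels remain
carve view 3 (along z, XY-mask fill 8/16): 19 voxels remain

voxel count = 19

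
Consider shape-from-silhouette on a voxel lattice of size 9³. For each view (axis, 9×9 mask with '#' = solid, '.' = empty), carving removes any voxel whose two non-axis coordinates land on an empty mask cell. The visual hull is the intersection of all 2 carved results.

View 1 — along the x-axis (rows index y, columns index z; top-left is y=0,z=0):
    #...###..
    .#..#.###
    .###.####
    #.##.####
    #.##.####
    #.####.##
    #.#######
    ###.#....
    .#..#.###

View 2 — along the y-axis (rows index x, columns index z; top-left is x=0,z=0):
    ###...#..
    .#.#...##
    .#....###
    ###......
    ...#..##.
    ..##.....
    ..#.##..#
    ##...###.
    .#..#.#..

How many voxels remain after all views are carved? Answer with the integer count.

|visual hull| = 189

start: 9×9×9 = 729 voxels
  1. axis=0 (YZ plane), |mask|=54  ⇒  voxels=486
  2. axis=1 (XZ plane), |mask|=32  ⇒  voxels=189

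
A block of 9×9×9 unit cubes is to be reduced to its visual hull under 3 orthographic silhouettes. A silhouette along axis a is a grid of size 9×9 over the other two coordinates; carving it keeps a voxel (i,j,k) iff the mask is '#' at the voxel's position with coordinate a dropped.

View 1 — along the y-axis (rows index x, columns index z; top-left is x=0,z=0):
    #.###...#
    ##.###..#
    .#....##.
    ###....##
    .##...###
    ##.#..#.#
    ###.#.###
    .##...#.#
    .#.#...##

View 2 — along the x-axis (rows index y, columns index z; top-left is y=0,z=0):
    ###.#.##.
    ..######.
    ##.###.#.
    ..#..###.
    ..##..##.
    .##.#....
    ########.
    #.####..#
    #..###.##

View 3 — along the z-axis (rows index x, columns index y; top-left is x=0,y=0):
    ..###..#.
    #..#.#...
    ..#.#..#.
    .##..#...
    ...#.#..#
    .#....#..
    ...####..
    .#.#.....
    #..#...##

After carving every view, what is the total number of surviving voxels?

full grid |V| = 729
after view 1 [y-axis, 44 of 81 cells solid] → remaining = 396
after view 2 [x-axis, 49 of 81 cells solid] → remaining = 219
after view 3 [z-axis, 28 of 81 cells solid] → remaining = 68

remaining voxels: 68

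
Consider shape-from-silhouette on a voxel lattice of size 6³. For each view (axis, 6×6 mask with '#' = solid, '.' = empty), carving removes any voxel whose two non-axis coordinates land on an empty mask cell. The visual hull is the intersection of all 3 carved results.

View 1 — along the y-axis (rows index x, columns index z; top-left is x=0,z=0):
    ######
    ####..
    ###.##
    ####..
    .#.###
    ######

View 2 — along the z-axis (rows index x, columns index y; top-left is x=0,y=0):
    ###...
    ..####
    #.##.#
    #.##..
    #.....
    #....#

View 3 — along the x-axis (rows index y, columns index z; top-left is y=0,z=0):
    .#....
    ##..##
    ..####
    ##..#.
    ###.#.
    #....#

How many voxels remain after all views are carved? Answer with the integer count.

initial block: 6^3 = 216
carve view 1 (along y, XZ-mask fill 29/36): 174 voxels remain
carve view 2 (along z, XY-mask fill 17/36): 82 voxels remain
carve view 3 (along x, YZ-mask fill 18/36): 35 voxels remain

35 voxels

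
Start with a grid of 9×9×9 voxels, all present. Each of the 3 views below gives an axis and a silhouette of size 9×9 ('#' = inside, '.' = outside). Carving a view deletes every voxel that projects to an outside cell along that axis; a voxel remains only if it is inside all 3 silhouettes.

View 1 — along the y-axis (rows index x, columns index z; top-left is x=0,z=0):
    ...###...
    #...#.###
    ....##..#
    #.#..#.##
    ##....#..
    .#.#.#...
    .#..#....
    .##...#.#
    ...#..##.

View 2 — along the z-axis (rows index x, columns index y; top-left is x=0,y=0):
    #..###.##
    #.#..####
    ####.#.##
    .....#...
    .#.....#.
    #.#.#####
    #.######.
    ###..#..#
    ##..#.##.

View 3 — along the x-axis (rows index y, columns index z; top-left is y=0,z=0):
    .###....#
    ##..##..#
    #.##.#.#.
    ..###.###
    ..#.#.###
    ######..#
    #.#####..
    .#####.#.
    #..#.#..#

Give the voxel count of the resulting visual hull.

initial block: 9^3 = 729
[1] y-view keeps 31 columns → grid now 279
[2] z-view keeps 46 columns → grid now 150
[3] x-view keeps 48 columns → grid now 85

85 voxels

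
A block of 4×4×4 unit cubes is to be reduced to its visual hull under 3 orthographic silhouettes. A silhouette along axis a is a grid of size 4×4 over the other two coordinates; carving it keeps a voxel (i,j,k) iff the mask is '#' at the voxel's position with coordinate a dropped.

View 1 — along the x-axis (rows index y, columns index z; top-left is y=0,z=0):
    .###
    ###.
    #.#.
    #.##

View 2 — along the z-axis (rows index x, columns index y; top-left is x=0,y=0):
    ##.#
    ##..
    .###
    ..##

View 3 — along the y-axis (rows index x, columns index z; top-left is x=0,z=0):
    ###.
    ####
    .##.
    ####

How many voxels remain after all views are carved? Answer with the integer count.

voxel count = 22

start: 4×4×4 = 64 voxels
  1. axis=0 (YZ plane), |mask|=11  ⇒  voxels=44
  2. axis=2 (XY plane), |mask|=10  ⇒  voxels=28
  3. axis=1 (XZ plane), |mask|=13  ⇒  voxels=22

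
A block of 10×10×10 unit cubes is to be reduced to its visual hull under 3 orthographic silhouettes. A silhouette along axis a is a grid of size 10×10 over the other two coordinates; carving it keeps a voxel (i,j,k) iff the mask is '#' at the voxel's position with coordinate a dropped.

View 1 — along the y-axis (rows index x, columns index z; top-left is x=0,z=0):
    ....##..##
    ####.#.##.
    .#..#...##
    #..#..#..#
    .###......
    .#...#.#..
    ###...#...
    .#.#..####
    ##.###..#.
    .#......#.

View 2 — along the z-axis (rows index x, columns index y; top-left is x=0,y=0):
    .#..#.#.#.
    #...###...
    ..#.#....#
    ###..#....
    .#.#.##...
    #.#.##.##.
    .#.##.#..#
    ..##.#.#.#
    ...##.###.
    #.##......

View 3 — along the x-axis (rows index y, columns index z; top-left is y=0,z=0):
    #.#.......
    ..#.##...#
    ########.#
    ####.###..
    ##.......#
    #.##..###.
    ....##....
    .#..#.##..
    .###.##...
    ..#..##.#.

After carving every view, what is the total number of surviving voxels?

before carving: 1000 voxels (10×10×10)
V1 y: intersect with XZ mask (43 set) -- 430 left
V2 z: intersect with XY mask (43 set) -- 188 left
V3 x: intersect with YZ mask (46 set) -- 89 left

89 voxels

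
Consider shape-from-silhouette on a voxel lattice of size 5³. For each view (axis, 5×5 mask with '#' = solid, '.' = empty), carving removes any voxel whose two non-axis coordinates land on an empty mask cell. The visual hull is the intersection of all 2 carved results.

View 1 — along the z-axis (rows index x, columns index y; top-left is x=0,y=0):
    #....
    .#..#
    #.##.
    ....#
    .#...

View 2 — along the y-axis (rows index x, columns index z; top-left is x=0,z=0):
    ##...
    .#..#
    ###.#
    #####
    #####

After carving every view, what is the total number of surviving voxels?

remaining voxels: 28

initial block: 5^3 = 125
V1 z: intersect with XY mask (8 set) -- 40 left
V2 y: intersect with XZ mask (18 set) -- 28 left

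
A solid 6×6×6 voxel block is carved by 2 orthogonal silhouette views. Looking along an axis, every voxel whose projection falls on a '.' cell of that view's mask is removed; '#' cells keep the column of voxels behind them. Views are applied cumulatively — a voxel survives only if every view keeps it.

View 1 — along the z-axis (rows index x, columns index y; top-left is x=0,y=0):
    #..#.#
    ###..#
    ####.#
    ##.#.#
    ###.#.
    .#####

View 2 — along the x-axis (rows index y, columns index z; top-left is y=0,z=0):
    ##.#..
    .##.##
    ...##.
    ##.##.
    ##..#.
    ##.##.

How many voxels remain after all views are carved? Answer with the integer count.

full grid |V| = 216
V1 z: intersect with XY mask (25 set) -- 150 left
V2 x: intersect with YZ mask (20 set) -- 85 left

remaining voxels: 85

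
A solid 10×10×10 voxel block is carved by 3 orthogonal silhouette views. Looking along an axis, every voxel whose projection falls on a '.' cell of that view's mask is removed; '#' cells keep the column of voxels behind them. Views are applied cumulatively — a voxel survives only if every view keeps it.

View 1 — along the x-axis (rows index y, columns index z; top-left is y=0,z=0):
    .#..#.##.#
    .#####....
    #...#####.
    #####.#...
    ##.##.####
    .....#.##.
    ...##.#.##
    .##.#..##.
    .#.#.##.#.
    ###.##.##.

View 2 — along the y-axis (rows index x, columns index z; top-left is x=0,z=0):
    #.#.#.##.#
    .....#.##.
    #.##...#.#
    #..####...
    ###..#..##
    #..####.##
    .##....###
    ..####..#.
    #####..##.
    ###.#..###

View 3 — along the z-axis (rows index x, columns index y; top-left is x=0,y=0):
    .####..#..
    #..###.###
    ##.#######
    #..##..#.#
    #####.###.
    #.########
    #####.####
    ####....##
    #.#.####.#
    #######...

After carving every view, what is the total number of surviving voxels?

voxel count = 221

full grid |V| = 1000
step 1: project along x, AND mask (55/100) → |grid| = 550
step 2: project along y, AND mask (56/100) → |grid| = 303
step 3: project along z, AND mask (72/100) → |grid| = 221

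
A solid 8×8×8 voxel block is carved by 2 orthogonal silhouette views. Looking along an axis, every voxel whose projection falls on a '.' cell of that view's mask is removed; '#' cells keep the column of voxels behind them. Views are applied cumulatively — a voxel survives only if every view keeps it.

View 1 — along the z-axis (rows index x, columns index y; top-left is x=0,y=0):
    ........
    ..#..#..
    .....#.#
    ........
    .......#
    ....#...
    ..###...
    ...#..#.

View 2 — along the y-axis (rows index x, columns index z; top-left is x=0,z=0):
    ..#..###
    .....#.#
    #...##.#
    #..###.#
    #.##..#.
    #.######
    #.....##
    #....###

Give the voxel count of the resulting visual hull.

full grid |V| = 512
carve view 1 (along z, XY-mask fill 11/64): 88 voxels remain
carve view 2 (along y, XZ-mask fill 33/64): 40 voxels remain

40 voxels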